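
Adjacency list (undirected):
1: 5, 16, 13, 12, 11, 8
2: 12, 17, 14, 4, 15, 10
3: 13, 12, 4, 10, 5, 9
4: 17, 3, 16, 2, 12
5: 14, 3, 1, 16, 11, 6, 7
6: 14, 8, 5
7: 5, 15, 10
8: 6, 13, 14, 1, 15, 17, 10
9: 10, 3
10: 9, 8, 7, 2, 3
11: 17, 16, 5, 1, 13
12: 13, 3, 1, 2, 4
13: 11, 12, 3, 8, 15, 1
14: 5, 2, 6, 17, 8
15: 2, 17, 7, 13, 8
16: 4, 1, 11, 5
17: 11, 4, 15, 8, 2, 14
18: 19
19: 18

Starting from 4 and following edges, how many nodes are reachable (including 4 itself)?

17

BFS from 4 visits: 4, 2, 3, 12, 16, 17, 10, 14, 15, 5, 9, 13, 1, 11, 8, 7, 6
Reachable nodes: 17 of 19 total.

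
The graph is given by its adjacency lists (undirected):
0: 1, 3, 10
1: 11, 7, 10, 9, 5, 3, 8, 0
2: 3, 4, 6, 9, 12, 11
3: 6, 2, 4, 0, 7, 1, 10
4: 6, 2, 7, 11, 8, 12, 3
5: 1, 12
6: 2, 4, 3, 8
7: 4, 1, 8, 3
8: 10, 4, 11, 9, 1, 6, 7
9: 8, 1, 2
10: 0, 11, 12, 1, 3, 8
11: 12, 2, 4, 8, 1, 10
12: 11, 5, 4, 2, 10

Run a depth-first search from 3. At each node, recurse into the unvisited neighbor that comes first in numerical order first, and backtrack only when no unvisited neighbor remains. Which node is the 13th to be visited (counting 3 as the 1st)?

11

Visit 3
3 → 0
0 → 1
1 → 5
5 → 12
12 → 2
2 → 4
4 → 6
6 → 8
8 → 7
8 → 9
8 → 10
10 → 11

Visit order: 3, 0, 1, 5, 12, 2, 4, 6, 8, 7, 9, 10, 11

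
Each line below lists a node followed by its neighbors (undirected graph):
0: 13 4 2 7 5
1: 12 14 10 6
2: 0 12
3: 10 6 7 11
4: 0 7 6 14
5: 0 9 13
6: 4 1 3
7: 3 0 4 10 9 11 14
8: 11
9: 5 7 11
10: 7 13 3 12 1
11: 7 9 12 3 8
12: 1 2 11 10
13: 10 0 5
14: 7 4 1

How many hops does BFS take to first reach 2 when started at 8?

3

Level 0: 8
Level 1: 11
Level 2: 3, 7, 9, 12
Level 3: 0, 1, 2, 4, 5, 6, 10, 14
Level 4: 13
2 first appears at level 3.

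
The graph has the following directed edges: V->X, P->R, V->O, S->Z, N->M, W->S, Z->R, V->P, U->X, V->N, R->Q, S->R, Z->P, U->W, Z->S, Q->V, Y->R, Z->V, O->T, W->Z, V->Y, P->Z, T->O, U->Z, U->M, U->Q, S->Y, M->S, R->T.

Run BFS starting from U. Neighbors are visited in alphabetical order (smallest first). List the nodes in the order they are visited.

U M Q W X Z S V P R Y N O T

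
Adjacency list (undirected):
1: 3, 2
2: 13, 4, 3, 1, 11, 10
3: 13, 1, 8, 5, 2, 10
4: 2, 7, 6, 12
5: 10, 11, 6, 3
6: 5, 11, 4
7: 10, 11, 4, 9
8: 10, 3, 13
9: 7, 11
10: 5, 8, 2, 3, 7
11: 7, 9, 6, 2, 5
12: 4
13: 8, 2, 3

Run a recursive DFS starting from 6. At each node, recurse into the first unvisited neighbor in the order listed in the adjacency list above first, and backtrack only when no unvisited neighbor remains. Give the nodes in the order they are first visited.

6 → 5 → 10 → 8 → 3 → 13 → 2 → 4 → 7 → 11 → 9 → 12 → 1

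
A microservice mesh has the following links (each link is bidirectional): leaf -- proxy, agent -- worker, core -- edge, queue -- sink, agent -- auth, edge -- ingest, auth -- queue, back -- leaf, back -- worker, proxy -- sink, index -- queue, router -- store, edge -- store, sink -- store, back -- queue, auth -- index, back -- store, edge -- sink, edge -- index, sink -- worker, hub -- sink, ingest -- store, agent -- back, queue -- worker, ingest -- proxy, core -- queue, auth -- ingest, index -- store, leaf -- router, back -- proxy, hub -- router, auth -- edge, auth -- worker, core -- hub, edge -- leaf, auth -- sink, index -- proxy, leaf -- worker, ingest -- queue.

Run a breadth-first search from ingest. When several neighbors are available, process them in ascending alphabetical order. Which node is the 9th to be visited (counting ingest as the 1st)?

Visit ingest; enqueue auth, edge, proxy, queue, store → queue [auth, edge, proxy, queue, store]
Visit auth; enqueue agent, index, sink, worker → queue [edge, proxy, queue, store, agent, index, sink, worker]
Visit edge; enqueue core, leaf → queue [proxy, queue, store, agent, index, sink, worker, core, leaf]
Visit proxy; enqueue back → queue [queue, store, agent, index, sink, worker, core, leaf, back]
Visit queue → queue [store, agent, index, sink, worker, core, leaf, back]
Visit store; enqueue router → queue [agent, index, sink, worker, core, leaf, back, router]
Visit agent → queue [index, sink, worker, core, leaf, back, router]
Visit index → queue [sink, worker, core, leaf, back, router]
Visit sink; enqueue hub → queue [worker, core, leaf, back, router, hub]
Visit worker → queue [core, leaf, back, router, hub]
Visit core → queue [leaf, back, router, hub]
Visit leaf → queue [back, router, hub]
Visit back → queue [router, hub]
Visit router → queue [hub]
Visit hub → queue []

Visit order: ingest, auth, edge, proxy, queue, store, agent, index, sink, worker, core, leaf, back, router, hub

sink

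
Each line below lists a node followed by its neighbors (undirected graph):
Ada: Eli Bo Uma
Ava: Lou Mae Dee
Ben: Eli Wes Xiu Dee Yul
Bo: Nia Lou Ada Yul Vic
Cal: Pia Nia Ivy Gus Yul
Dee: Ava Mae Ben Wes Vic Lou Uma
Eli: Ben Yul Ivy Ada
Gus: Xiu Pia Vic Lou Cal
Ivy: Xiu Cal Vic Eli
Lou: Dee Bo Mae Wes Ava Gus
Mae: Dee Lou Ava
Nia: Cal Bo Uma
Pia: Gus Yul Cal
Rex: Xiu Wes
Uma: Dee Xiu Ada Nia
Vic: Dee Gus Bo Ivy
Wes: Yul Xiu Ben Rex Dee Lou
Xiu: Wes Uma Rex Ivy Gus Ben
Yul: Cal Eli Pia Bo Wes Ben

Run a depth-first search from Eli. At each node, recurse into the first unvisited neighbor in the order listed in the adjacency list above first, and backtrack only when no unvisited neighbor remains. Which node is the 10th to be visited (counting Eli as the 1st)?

Visit Eli
Eli → Ben
Ben → Wes
Wes → Yul
Yul → Cal
Cal → Pia
Pia → Gus
Gus → Xiu
Xiu → Uma
Uma → Dee
Dee → Ava
Ava → Lou
Lou → Bo
Bo → Nia
Bo → Ada
Bo → Vic
Vic → Ivy
Lou → Mae
Xiu → Rex

Visit order: Eli, Ben, Wes, Yul, Cal, Pia, Gus, Xiu, Uma, Dee, Ava, Lou, Bo, Nia, Ada, Vic, Ivy, Mae, Rex

Dee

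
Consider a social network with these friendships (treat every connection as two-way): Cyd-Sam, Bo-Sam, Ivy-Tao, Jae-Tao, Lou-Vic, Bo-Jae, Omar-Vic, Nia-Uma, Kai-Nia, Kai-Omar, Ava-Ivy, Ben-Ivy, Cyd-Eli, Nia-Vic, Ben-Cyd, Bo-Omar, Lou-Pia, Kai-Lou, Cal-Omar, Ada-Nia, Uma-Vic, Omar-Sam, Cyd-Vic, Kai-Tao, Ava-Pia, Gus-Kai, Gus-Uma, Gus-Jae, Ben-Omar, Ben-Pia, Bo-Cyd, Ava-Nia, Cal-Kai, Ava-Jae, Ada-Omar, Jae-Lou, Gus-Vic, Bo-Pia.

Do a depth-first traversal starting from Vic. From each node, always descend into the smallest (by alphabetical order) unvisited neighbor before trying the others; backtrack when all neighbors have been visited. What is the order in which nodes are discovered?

Vic → Cyd → Ben → Ivy → Ava → Jae → Bo → Omar → Ada → Nia → Kai → Cal → Gus → Uma → Lou → Pia → Tao → Sam → Eli

Visit Vic
Vic → Cyd
Cyd → Ben
Ben → Ivy
Ivy → Ava
Ava → Jae
Jae → Bo
Bo → Omar
Omar → Ada
Ada → Nia
Nia → Kai
Kai → Cal
Kai → Gus
Gus → Uma
Kai → Lou
Lou → Pia
Kai → Tao
Omar → Sam
Cyd → Eli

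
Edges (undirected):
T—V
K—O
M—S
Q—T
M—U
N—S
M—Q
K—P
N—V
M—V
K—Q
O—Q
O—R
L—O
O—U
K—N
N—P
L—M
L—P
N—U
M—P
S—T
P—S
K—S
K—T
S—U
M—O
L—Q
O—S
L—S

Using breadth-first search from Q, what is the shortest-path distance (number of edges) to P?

2

Level 0: Q
Level 1: K, L, M, O, T
Level 2: N, P, R, S, U, V
P first appears at level 2.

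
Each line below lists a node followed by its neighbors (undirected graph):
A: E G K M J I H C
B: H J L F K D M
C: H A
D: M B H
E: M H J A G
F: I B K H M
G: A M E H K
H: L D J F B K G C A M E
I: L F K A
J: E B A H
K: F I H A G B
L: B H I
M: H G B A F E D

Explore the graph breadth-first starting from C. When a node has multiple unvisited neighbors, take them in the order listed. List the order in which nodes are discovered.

Visit C; enqueue H, A → queue [H, A]
Visit H; enqueue L, D, J, F, B, K, G, M, E → queue [A, L, D, J, F, B, K, G, M, E]
Visit A; enqueue I → queue [L, D, J, F, B, K, G, M, E, I]
Visit L → queue [D, J, F, B, K, G, M, E, I]
Visit D → queue [J, F, B, K, G, M, E, I]
Visit J → queue [F, B, K, G, M, E, I]
Visit F → queue [B, K, G, M, E, I]
Visit B → queue [K, G, M, E, I]
Visit K → queue [G, M, E, I]
Visit G → queue [M, E, I]
Visit M → queue [E, I]
Visit E → queue [I]
Visit I → queue []

C H A L D J F B K G M E I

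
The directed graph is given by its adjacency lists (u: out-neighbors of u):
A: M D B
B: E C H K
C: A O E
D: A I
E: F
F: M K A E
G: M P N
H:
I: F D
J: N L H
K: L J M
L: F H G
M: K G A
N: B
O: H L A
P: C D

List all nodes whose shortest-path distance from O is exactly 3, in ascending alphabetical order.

Level 0: O
Level 1: A, H, L
Level 2: B, D, F, G, M
Level 3: C, E, I, K, N, P
Level 4: J

C, E, I, K, N, P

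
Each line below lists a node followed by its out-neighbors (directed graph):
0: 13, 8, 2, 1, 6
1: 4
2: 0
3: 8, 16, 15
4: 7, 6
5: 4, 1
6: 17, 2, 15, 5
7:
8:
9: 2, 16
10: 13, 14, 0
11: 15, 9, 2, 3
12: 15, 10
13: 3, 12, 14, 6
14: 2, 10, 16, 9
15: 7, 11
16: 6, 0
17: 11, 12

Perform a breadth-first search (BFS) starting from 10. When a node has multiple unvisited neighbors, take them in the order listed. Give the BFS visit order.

Visit 10; enqueue 13, 14, 0 → queue [13, 14, 0]
Visit 13; enqueue 3, 12, 6 → queue [14, 0, 3, 12, 6]
Visit 14; enqueue 2, 16, 9 → queue [0, 3, 12, 6, 2, 16, 9]
Visit 0; enqueue 8, 1 → queue [3, 12, 6, 2, 16, 9, 8, 1]
Visit 3; enqueue 15 → queue [12, 6, 2, 16, 9, 8, 1, 15]
Visit 12 → queue [6, 2, 16, 9, 8, 1, 15]
Visit 6; enqueue 17, 5 → queue [2, 16, 9, 8, 1, 15, 17, 5]
Visit 2 → queue [16, 9, 8, 1, 15, 17, 5]
Visit 16 → queue [9, 8, 1, 15, 17, 5]
Visit 9 → queue [8, 1, 15, 17, 5]
Visit 8 → queue [1, 15, 17, 5]
Visit 1; enqueue 4 → queue [15, 17, 5, 4]
Visit 15; enqueue 7, 11 → queue [17, 5, 4, 7, 11]
Visit 17 → queue [5, 4, 7, 11]
Visit 5 → queue [4, 7, 11]
Visit 4 → queue [7, 11]
Visit 7 → queue [11]
Visit 11 → queue []

10, 13, 14, 0, 3, 12, 6, 2, 16, 9, 8, 1, 15, 17, 5, 4, 7, 11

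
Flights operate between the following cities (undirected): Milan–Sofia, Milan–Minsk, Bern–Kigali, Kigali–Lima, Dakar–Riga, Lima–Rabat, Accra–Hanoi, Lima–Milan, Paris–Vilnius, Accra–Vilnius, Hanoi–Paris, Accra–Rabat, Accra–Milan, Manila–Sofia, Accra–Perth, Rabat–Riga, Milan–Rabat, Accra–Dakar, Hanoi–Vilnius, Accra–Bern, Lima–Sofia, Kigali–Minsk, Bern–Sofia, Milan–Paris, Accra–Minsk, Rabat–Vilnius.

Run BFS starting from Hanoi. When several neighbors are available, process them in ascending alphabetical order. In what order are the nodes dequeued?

Visit Hanoi; enqueue Accra, Paris, Vilnius → queue [Accra, Paris, Vilnius]
Visit Accra; enqueue Bern, Dakar, Milan, Minsk, Perth, Rabat → queue [Paris, Vilnius, Bern, Dakar, Milan, Minsk, Perth, Rabat]
Visit Paris → queue [Vilnius, Bern, Dakar, Milan, Minsk, Perth, Rabat]
Visit Vilnius → queue [Bern, Dakar, Milan, Minsk, Perth, Rabat]
Visit Bern; enqueue Kigali, Sofia → queue [Dakar, Milan, Minsk, Perth, Rabat, Kigali, Sofia]
Visit Dakar; enqueue Riga → queue [Milan, Minsk, Perth, Rabat, Kigali, Sofia, Riga]
Visit Milan; enqueue Lima → queue [Minsk, Perth, Rabat, Kigali, Sofia, Riga, Lima]
Visit Minsk → queue [Perth, Rabat, Kigali, Sofia, Riga, Lima]
Visit Perth → queue [Rabat, Kigali, Sofia, Riga, Lima]
Visit Rabat → queue [Kigali, Sofia, Riga, Lima]
Visit Kigali → queue [Sofia, Riga, Lima]
Visit Sofia; enqueue Manila → queue [Riga, Lima, Manila]
Visit Riga → queue [Lima, Manila]
Visit Lima → queue [Manila]
Visit Manila → queue []

Hanoi → Accra → Paris → Vilnius → Bern → Dakar → Milan → Minsk → Perth → Rabat → Kigali → Sofia → Riga → Lima → Manila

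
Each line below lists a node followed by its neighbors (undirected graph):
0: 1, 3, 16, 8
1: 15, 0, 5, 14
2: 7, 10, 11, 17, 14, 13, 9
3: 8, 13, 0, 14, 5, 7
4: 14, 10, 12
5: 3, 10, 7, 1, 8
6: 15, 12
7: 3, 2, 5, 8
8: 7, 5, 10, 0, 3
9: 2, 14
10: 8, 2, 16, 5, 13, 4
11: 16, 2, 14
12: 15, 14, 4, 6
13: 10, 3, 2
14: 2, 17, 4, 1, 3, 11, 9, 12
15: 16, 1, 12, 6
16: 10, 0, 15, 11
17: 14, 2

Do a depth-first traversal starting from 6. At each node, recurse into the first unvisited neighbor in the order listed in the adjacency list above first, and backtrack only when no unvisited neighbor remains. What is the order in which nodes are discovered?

Visit 6
6 → 15
15 → 16
16 → 10
10 → 8
8 → 7
7 → 3
3 → 13
13 → 2
2 → 11
11 → 14
14 → 17
14 → 4
4 → 12
14 → 1
1 → 0
1 → 5
14 → 9

6, 15, 16, 10, 8, 7, 3, 13, 2, 11, 14, 17, 4, 12, 1, 0, 5, 9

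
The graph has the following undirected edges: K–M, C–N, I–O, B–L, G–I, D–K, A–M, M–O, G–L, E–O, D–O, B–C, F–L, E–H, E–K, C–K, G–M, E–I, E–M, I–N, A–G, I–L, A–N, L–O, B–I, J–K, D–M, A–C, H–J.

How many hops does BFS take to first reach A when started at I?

Level 0: I
Level 1: B, E, G, L, N, O
Level 2: A, C, D, F, H, K, M
Level 3: J
A first appears at level 2.

2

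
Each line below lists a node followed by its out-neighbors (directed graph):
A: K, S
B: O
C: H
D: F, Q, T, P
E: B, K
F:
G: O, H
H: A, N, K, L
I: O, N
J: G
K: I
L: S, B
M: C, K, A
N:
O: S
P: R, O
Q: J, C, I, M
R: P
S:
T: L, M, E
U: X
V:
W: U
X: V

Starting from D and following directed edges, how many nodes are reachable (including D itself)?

20

BFS from D visits: D, T, Q, P, F, M, L, E, J, I, C, R, O, K, A, S, B, G, N, H
Reachable nodes: 20 of 24 total.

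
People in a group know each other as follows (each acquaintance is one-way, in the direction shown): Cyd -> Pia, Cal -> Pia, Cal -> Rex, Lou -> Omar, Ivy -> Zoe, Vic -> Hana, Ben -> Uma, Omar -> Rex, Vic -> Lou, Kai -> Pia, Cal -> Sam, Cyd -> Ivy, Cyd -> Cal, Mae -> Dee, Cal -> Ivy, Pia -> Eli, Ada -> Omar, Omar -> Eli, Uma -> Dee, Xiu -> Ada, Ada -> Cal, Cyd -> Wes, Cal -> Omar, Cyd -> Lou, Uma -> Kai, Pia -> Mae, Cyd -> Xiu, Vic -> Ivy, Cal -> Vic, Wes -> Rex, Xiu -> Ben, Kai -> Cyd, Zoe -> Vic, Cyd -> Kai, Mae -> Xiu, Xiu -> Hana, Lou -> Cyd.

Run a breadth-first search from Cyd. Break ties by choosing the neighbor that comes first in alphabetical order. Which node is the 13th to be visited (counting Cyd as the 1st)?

Visit Cyd; enqueue Cal, Ivy, Kai, Lou, Pia, Wes, Xiu → queue [Cal, Ivy, Kai, Lou, Pia, Wes, Xiu]
Visit Cal; enqueue Omar, Rex, Sam, Vic → queue [Ivy, Kai, Lou, Pia, Wes, Xiu, Omar, Rex, Sam, Vic]
Visit Ivy; enqueue Zoe → queue [Kai, Lou, Pia, Wes, Xiu, Omar, Rex, Sam, Vic, Zoe]
Visit Kai → queue [Lou, Pia, Wes, Xiu, Omar, Rex, Sam, Vic, Zoe]
Visit Lou → queue [Pia, Wes, Xiu, Omar, Rex, Sam, Vic, Zoe]
Visit Pia; enqueue Eli, Mae → queue [Wes, Xiu, Omar, Rex, Sam, Vic, Zoe, Eli, Mae]
Visit Wes → queue [Xiu, Omar, Rex, Sam, Vic, Zoe, Eli, Mae]
Visit Xiu; enqueue Ada, Ben, Hana → queue [Omar, Rex, Sam, Vic, Zoe, Eli, Mae, Ada, Ben, Hana]
Visit Omar → queue [Rex, Sam, Vic, Zoe, Eli, Mae, Ada, Ben, Hana]
Visit Rex → queue [Sam, Vic, Zoe, Eli, Mae, Ada, Ben, Hana]
Visit Sam → queue [Vic, Zoe, Eli, Mae, Ada, Ben, Hana]
Visit Vic → queue [Zoe, Eli, Mae, Ada, Ben, Hana]
Visit Zoe → queue [Eli, Mae, Ada, Ben, Hana]
Visit Eli → queue [Mae, Ada, Ben, Hana]
Visit Mae; enqueue Dee → queue [Ada, Ben, Hana, Dee]
Visit Ada → queue [Ben, Hana, Dee]
Visit Ben; enqueue Uma → queue [Hana, Dee, Uma]
Visit Hana → queue [Dee, Uma]
Visit Dee → queue [Uma]
Visit Uma → queue []

Visit order: Cyd, Cal, Ivy, Kai, Lou, Pia, Wes, Xiu, Omar, Rex, Sam, Vic, Zoe, Eli, Mae, Ada, Ben, Hana, Dee, Uma

Zoe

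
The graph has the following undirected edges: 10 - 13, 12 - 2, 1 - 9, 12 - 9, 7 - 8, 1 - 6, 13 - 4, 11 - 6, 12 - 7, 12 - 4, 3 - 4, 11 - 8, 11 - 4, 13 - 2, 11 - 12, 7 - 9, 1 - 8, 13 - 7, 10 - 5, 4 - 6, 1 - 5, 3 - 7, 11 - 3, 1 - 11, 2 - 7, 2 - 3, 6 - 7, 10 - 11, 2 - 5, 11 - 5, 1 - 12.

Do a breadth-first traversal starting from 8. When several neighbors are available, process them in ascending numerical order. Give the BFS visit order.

8 → 1 → 7 → 11 → 5 → 6 → 9 → 12 → 2 → 3 → 13 → 4 → 10

Visit 8; enqueue 1, 7, 11 → queue [1, 7, 11]
Visit 1; enqueue 5, 6, 9, 12 → queue [7, 11, 5, 6, 9, 12]
Visit 7; enqueue 2, 3, 13 → queue [11, 5, 6, 9, 12, 2, 3, 13]
Visit 11; enqueue 4, 10 → queue [5, 6, 9, 12, 2, 3, 13, 4, 10]
Visit 5 → queue [6, 9, 12, 2, 3, 13, 4, 10]
Visit 6 → queue [9, 12, 2, 3, 13, 4, 10]
Visit 9 → queue [12, 2, 3, 13, 4, 10]
Visit 12 → queue [2, 3, 13, 4, 10]
Visit 2 → queue [3, 13, 4, 10]
Visit 3 → queue [13, 4, 10]
Visit 13 → queue [4, 10]
Visit 4 → queue [10]
Visit 10 → queue []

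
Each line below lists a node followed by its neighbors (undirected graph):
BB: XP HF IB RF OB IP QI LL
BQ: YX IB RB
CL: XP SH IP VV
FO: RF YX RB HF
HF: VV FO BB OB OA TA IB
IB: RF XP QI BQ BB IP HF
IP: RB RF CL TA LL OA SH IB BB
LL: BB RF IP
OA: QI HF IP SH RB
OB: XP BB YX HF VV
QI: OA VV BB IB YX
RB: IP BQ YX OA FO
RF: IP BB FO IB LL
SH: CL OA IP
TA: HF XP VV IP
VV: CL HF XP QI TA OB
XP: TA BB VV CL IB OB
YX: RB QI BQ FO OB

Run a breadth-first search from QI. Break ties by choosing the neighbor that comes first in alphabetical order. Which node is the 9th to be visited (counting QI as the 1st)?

LL

Visit QI; enqueue BB, IB, OA, VV, YX → queue [BB, IB, OA, VV, YX]
Visit BB; enqueue HF, IP, LL, OB, RF, XP → queue [IB, OA, VV, YX, HF, IP, LL, OB, RF, XP]
Visit IB; enqueue BQ → queue [OA, VV, YX, HF, IP, LL, OB, RF, XP, BQ]
Visit OA; enqueue RB, SH → queue [VV, YX, HF, IP, LL, OB, RF, XP, BQ, RB, SH]
Visit VV; enqueue CL, TA → queue [YX, HF, IP, LL, OB, RF, XP, BQ, RB, SH, CL, TA]
Visit YX; enqueue FO → queue [HF, IP, LL, OB, RF, XP, BQ, RB, SH, CL, TA, FO]
Visit HF → queue [IP, LL, OB, RF, XP, BQ, RB, SH, CL, TA, FO]
Visit IP → queue [LL, OB, RF, XP, BQ, RB, SH, CL, TA, FO]
Visit LL → queue [OB, RF, XP, BQ, RB, SH, CL, TA, FO]
Visit OB → queue [RF, XP, BQ, RB, SH, CL, TA, FO]
Visit RF → queue [XP, BQ, RB, SH, CL, TA, FO]
Visit XP → queue [BQ, RB, SH, CL, TA, FO]
Visit BQ → queue [RB, SH, CL, TA, FO]
Visit RB → queue [SH, CL, TA, FO]
Visit SH → queue [CL, TA, FO]
Visit CL → queue [TA, FO]
Visit TA → queue [FO]
Visit FO → queue []

Visit order: QI, BB, IB, OA, VV, YX, HF, IP, LL, OB, RF, XP, BQ, RB, SH, CL, TA, FO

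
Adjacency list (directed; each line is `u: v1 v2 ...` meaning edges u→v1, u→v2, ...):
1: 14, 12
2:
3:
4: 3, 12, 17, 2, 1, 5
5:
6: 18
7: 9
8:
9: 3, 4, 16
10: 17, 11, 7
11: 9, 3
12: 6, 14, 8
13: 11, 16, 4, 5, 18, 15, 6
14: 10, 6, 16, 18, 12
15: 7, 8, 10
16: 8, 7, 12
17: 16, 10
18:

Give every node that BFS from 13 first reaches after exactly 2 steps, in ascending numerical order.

Level 0: 13
Level 1: 4, 5, 6, 11, 15, 16, 18
Level 2: 1, 2, 3, 7, 8, 9, 10, 12, 17
Level 3: 14

1, 2, 3, 7, 8, 9, 10, 12, 17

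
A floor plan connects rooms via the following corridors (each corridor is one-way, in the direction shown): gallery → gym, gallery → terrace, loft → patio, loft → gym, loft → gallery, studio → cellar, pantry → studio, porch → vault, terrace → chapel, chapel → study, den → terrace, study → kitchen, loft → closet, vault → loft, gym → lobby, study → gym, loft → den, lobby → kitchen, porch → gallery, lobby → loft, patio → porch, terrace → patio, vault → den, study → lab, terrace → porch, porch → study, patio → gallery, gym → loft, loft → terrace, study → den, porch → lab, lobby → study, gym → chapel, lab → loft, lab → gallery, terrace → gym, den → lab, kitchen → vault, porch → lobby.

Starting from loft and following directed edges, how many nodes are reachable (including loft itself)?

BFS from loft visits: loft, terrace, patio, gym, gallery, den, closet, porch, chapel, lobby, lab, vault, study, kitchen
Reachable nodes: 14 of 17 total.

14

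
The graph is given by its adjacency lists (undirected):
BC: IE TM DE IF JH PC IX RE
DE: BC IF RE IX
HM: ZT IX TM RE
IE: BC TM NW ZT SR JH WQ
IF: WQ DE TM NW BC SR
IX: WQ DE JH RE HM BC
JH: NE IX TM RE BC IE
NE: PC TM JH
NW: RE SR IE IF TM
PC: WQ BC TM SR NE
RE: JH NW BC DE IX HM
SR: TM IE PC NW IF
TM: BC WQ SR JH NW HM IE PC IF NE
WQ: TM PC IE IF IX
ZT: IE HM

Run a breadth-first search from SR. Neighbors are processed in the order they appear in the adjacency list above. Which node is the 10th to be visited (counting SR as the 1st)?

HM

Visit SR; enqueue TM, IE, PC, NW, IF → queue [TM, IE, PC, NW, IF]
Visit TM; enqueue BC, WQ, JH, HM, NE → queue [IE, PC, NW, IF, BC, WQ, JH, HM, NE]
Visit IE; enqueue ZT → queue [PC, NW, IF, BC, WQ, JH, HM, NE, ZT]
Visit PC → queue [NW, IF, BC, WQ, JH, HM, NE, ZT]
Visit NW; enqueue RE → queue [IF, BC, WQ, JH, HM, NE, ZT, RE]
Visit IF; enqueue DE → queue [BC, WQ, JH, HM, NE, ZT, RE, DE]
Visit BC; enqueue IX → queue [WQ, JH, HM, NE, ZT, RE, DE, IX]
Visit WQ → queue [JH, HM, NE, ZT, RE, DE, IX]
Visit JH → queue [HM, NE, ZT, RE, DE, IX]
Visit HM → queue [NE, ZT, RE, DE, IX]
Visit NE → queue [ZT, RE, DE, IX]
Visit ZT → queue [RE, DE, IX]
Visit RE → queue [DE, IX]
Visit DE → queue [IX]
Visit IX → queue []

Visit order: SR, TM, IE, PC, NW, IF, BC, WQ, JH, HM, NE, ZT, RE, DE, IX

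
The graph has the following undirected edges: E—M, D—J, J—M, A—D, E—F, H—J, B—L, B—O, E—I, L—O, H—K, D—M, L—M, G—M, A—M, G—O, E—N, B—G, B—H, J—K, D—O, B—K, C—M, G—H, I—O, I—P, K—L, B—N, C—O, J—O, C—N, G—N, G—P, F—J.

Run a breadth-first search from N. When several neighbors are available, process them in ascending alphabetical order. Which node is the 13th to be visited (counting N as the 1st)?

Visit N; enqueue B, C, E, G → queue [B, C, E, G]
Visit B; enqueue H, K, L, O → queue [C, E, G, H, K, L, O]
Visit C; enqueue M → queue [E, G, H, K, L, O, M]
Visit E; enqueue F, I → queue [G, H, K, L, O, M, F, I]
Visit G; enqueue P → queue [H, K, L, O, M, F, I, P]
Visit H; enqueue J → queue [K, L, O, M, F, I, P, J]
Visit K → queue [L, O, M, F, I, P, J]
Visit L → queue [O, M, F, I, P, J]
Visit O; enqueue D → queue [M, F, I, P, J, D]
Visit M; enqueue A → queue [F, I, P, J, D, A]
Visit F → queue [I, P, J, D, A]
Visit I → queue [P, J, D, A]
Visit P → queue [J, D, A]
Visit J → queue [D, A]
Visit D → queue [A]
Visit A → queue []

Visit order: N, B, C, E, G, H, K, L, O, M, F, I, P, J, D, A

P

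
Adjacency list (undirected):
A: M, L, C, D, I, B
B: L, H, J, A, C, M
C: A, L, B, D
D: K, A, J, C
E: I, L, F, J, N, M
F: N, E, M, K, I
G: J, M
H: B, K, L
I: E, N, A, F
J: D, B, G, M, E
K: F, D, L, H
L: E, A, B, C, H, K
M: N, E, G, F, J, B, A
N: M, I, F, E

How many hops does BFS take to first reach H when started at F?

Level 0: F
Level 1: E, I, K, M, N
Level 2: A, B, D, G, H, J, L
Level 3: C
H first appears at level 2.

2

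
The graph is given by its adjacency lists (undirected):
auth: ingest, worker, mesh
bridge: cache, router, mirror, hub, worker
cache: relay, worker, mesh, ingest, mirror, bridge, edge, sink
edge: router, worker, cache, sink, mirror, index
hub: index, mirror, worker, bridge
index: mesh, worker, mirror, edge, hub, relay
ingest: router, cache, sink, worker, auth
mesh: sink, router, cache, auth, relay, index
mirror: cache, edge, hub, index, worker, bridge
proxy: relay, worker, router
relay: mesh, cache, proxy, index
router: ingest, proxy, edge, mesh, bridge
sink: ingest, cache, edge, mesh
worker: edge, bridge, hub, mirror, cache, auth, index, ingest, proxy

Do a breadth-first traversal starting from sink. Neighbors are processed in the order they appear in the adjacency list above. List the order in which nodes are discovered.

sink ingest cache edge mesh router worker auth relay mirror bridge index proxy hub

Visit sink; enqueue ingest, cache, edge, mesh → queue [ingest, cache, edge, mesh]
Visit ingest; enqueue router, worker, auth → queue [cache, edge, mesh, router, worker, auth]
Visit cache; enqueue relay, mirror, bridge → queue [edge, mesh, router, worker, auth, relay, mirror, bridge]
Visit edge; enqueue index → queue [mesh, router, worker, auth, relay, mirror, bridge, index]
Visit mesh → queue [router, worker, auth, relay, mirror, bridge, index]
Visit router; enqueue proxy → queue [worker, auth, relay, mirror, bridge, index, proxy]
Visit worker; enqueue hub → queue [auth, relay, mirror, bridge, index, proxy, hub]
Visit auth → queue [relay, mirror, bridge, index, proxy, hub]
Visit relay → queue [mirror, bridge, index, proxy, hub]
Visit mirror → queue [bridge, index, proxy, hub]
Visit bridge → queue [index, proxy, hub]
Visit index → queue [proxy, hub]
Visit proxy → queue [hub]
Visit hub → queue []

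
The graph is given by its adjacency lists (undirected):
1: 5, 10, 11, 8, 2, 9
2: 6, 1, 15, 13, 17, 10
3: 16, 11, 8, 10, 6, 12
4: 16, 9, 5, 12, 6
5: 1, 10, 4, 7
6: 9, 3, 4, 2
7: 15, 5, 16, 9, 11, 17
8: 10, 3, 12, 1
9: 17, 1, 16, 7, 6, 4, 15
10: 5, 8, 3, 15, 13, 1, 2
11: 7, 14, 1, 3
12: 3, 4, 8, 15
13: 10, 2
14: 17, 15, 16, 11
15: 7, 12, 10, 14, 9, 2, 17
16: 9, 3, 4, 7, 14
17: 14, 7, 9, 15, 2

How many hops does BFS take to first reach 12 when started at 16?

Level 0: 16
Level 1: 3, 4, 7, 9, 14
Level 2: 1, 5, 6, 8, 10, 11, 12, 15, 17
Level 3: 2, 13
12 first appears at level 2.

2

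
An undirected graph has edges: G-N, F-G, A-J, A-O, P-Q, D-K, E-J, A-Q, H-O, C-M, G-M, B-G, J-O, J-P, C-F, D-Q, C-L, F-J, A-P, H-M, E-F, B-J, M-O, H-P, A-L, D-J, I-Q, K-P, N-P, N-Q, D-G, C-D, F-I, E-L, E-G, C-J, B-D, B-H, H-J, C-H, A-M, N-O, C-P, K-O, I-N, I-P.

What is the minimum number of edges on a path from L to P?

2

Level 0: L
Level 1: A, C, E
Level 2: D, F, G, H, J, M, O, P, Q
Level 3: B, I, K, N
P first appears at level 2.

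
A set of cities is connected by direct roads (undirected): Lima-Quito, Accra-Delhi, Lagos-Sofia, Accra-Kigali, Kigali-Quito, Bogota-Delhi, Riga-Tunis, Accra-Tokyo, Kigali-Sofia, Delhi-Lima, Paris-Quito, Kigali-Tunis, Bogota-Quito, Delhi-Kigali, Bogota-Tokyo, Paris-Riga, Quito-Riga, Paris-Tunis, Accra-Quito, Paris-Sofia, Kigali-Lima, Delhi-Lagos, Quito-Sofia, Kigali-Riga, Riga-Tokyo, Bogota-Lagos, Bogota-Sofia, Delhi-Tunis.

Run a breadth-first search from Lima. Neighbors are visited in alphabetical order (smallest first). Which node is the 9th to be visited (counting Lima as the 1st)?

Riga

Visit Lima; enqueue Delhi, Kigali, Quito → queue [Delhi, Kigali, Quito]
Visit Delhi; enqueue Accra, Bogota, Lagos, Tunis → queue [Kigali, Quito, Accra, Bogota, Lagos, Tunis]
Visit Kigali; enqueue Riga, Sofia → queue [Quito, Accra, Bogota, Lagos, Tunis, Riga, Sofia]
Visit Quito; enqueue Paris → queue [Accra, Bogota, Lagos, Tunis, Riga, Sofia, Paris]
Visit Accra; enqueue Tokyo → queue [Bogota, Lagos, Tunis, Riga, Sofia, Paris, Tokyo]
Visit Bogota → queue [Lagos, Tunis, Riga, Sofia, Paris, Tokyo]
Visit Lagos → queue [Tunis, Riga, Sofia, Paris, Tokyo]
Visit Tunis → queue [Riga, Sofia, Paris, Tokyo]
Visit Riga → queue [Sofia, Paris, Tokyo]
Visit Sofia → queue [Paris, Tokyo]
Visit Paris → queue [Tokyo]
Visit Tokyo → queue []

Visit order: Lima, Delhi, Kigali, Quito, Accra, Bogota, Lagos, Tunis, Riga, Sofia, Paris, Tokyo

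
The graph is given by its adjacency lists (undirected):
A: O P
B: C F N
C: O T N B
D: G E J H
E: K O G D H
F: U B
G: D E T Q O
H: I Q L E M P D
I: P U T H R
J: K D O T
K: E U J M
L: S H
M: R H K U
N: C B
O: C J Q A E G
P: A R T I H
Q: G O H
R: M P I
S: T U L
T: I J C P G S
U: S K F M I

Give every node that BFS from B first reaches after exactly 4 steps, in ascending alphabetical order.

D, H, L, R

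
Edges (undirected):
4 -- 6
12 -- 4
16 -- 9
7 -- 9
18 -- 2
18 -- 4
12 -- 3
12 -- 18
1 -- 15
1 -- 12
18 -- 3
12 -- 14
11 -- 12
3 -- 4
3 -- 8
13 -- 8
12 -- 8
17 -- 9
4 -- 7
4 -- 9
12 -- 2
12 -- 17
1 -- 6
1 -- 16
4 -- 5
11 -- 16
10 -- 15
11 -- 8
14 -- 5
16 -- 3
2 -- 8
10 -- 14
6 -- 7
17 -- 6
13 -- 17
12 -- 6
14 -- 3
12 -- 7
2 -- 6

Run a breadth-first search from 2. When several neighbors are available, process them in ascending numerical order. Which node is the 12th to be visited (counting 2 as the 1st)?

13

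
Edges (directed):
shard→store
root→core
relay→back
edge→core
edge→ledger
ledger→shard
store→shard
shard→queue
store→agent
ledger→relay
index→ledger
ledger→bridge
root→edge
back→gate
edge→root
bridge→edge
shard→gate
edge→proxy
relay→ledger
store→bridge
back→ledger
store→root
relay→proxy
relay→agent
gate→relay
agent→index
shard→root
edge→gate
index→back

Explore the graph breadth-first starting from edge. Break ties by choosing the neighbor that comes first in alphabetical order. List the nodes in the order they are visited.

edge core gate ledger proxy root relay bridge shard agent back queue store index

Visit edge; enqueue core, gate, ledger, proxy, root → queue [core, gate, ledger, proxy, root]
Visit core → queue [gate, ledger, proxy, root]
Visit gate; enqueue relay → queue [ledger, proxy, root, relay]
Visit ledger; enqueue bridge, shard → queue [proxy, root, relay, bridge, shard]
Visit proxy → queue [root, relay, bridge, shard]
Visit root → queue [relay, bridge, shard]
Visit relay; enqueue agent, back → queue [bridge, shard, agent, back]
Visit bridge → queue [shard, agent, back]
Visit shard; enqueue queue, store → queue [agent, back, queue, store]
Visit agent; enqueue index → queue [back, queue, store, index]
Visit back → queue [queue, store, index]
Visit queue → queue [store, index]
Visit store → queue [index]
Visit index → queue []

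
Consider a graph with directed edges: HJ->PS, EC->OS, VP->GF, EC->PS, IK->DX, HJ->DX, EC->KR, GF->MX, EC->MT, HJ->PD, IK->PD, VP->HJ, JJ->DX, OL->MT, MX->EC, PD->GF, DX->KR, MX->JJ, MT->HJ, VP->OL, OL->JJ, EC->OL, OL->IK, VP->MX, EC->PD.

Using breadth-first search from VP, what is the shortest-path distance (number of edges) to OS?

Level 0: VP
Level 1: GF, HJ, MX, OL
Level 2: DX, EC, IK, JJ, MT, PD, PS
Level 3: KR, OS
OS first appears at level 3.

3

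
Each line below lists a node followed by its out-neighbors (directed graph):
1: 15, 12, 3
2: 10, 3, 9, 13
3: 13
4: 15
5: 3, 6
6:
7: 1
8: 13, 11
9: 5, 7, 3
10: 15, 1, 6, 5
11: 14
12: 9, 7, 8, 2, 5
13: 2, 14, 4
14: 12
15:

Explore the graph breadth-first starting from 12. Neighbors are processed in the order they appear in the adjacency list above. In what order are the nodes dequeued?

12 → 9 → 7 → 8 → 2 → 5 → 3 → 1 → 13 → 11 → 10 → 6 → 15 → 14 → 4

Visit 12; enqueue 9, 7, 8, 2, 5 → queue [9, 7, 8, 2, 5]
Visit 9; enqueue 3 → queue [7, 8, 2, 5, 3]
Visit 7; enqueue 1 → queue [8, 2, 5, 3, 1]
Visit 8; enqueue 13, 11 → queue [2, 5, 3, 1, 13, 11]
Visit 2; enqueue 10 → queue [5, 3, 1, 13, 11, 10]
Visit 5; enqueue 6 → queue [3, 1, 13, 11, 10, 6]
Visit 3 → queue [1, 13, 11, 10, 6]
Visit 1; enqueue 15 → queue [13, 11, 10, 6, 15]
Visit 13; enqueue 14, 4 → queue [11, 10, 6, 15, 14, 4]
Visit 11 → queue [10, 6, 15, 14, 4]
Visit 10 → queue [6, 15, 14, 4]
Visit 6 → queue [15, 14, 4]
Visit 15 → queue [14, 4]
Visit 14 → queue [4]
Visit 4 → queue []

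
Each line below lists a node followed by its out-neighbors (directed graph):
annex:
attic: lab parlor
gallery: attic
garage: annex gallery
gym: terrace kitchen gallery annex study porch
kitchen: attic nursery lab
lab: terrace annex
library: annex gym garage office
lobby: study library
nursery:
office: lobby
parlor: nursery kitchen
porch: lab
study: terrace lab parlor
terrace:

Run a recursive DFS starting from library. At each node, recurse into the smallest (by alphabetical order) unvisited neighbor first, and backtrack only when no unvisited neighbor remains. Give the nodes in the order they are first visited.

library → annex → garage → gallery → attic → lab → terrace → parlor → kitchen → nursery → gym → porch → study → office → lobby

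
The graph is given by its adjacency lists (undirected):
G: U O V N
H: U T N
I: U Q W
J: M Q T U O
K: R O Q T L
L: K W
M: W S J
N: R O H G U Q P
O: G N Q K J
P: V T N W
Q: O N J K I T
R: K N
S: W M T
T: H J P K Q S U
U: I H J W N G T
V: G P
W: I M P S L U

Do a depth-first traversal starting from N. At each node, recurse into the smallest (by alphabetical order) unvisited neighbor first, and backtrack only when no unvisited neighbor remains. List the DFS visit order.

N G O J M S T H U I Q K L W P V R

Visit N
N → G
G → O
O → J
J → M
M → S
S → T
T → H
H → U
U → I
I → Q
Q → K
K → L
L → W
W → P
P → V
K → R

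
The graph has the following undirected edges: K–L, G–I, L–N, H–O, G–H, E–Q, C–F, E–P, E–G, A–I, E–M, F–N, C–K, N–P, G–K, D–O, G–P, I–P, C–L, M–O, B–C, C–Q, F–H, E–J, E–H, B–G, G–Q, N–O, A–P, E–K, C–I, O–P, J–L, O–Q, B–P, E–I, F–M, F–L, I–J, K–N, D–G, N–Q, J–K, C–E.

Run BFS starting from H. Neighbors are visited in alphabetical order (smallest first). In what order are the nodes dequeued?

H E F G O C I J K M P Q L N B D A

Visit H; enqueue E, F, G, O → queue [E, F, G, O]
Visit E; enqueue C, I, J, K, M, P, Q → queue [F, G, O, C, I, J, K, M, P, Q]
Visit F; enqueue L, N → queue [G, O, C, I, J, K, M, P, Q, L, N]
Visit G; enqueue B, D → queue [O, C, I, J, K, M, P, Q, L, N, B, D]
Visit O → queue [C, I, J, K, M, P, Q, L, N, B, D]
Visit C → queue [I, J, K, M, P, Q, L, N, B, D]
Visit I; enqueue A → queue [J, K, M, P, Q, L, N, B, D, A]
Visit J → queue [K, M, P, Q, L, N, B, D, A]
Visit K → queue [M, P, Q, L, N, B, D, A]
Visit M → queue [P, Q, L, N, B, D, A]
Visit P → queue [Q, L, N, B, D, A]
Visit Q → queue [L, N, B, D, A]
Visit L → queue [N, B, D, A]
Visit N → queue [B, D, A]
Visit B → queue [D, A]
Visit D → queue [A]
Visit A → queue []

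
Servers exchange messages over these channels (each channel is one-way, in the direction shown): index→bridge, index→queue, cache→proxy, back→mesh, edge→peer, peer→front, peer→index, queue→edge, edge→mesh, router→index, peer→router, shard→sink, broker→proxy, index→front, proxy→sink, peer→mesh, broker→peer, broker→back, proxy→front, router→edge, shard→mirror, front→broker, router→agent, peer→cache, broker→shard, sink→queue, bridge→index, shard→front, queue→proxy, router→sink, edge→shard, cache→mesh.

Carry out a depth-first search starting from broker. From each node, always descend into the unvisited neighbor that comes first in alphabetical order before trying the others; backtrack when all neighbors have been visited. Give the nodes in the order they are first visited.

broker, back, mesh, peer, cache, proxy, front, sink, queue, edge, shard, mirror, index, bridge, router, agent

Visit broker
broker → back
back → mesh
broker → peer
peer → cache
cache → proxy
proxy → front
proxy → sink
sink → queue
queue → edge
edge → shard
shard → mirror
peer → index
index → bridge
peer → router
router → agent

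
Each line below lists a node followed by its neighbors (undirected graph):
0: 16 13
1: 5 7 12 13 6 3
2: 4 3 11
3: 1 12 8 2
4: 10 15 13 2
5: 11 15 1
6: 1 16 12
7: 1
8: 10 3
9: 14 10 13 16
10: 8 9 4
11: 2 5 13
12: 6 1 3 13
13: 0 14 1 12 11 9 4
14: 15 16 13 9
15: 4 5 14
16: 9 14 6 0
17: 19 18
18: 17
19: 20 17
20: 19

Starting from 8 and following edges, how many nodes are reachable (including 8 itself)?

17

BFS from 8 visits: 8, 3, 10, 1, 2, 12, 4, 9, 5, 6, 7, 13, 11, 15, 14, 16, 0
Reachable nodes: 17 of 21 total.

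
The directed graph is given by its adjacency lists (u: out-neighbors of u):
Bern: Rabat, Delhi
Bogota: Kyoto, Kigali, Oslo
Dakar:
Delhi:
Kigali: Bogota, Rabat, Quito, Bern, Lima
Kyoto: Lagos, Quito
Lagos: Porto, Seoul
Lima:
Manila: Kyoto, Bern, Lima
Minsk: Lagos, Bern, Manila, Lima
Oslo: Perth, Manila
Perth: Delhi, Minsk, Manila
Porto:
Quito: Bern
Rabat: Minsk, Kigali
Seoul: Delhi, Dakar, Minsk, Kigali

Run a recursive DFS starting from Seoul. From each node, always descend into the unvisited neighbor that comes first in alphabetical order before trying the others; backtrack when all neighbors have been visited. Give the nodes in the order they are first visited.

Visit Seoul
Seoul → Dakar
Seoul → Delhi
Seoul → Kigali
Kigali → Bern
Bern → Rabat
Rabat → Minsk
Minsk → Lagos
Lagos → Porto
Minsk → Lima
Minsk → Manila
Manila → Kyoto
Kyoto → Quito
Kigali → Bogota
Bogota → Oslo
Oslo → Perth

Seoul, Dakar, Delhi, Kigali, Bern, Rabat, Minsk, Lagos, Porto, Lima, Manila, Kyoto, Quito, Bogota, Oslo, Perth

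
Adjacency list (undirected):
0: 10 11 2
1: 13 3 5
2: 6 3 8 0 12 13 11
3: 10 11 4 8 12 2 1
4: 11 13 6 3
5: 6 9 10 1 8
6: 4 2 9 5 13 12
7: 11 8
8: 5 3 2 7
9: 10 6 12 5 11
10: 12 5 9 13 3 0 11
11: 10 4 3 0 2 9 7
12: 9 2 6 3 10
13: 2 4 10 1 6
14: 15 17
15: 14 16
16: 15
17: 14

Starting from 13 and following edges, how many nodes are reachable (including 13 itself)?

14

BFS from 13 visits: 13, 1, 2, 4, 6, 10, 3, 5, 0, 8, 11, 12, 9, 7
Reachable nodes: 14 of 18 total.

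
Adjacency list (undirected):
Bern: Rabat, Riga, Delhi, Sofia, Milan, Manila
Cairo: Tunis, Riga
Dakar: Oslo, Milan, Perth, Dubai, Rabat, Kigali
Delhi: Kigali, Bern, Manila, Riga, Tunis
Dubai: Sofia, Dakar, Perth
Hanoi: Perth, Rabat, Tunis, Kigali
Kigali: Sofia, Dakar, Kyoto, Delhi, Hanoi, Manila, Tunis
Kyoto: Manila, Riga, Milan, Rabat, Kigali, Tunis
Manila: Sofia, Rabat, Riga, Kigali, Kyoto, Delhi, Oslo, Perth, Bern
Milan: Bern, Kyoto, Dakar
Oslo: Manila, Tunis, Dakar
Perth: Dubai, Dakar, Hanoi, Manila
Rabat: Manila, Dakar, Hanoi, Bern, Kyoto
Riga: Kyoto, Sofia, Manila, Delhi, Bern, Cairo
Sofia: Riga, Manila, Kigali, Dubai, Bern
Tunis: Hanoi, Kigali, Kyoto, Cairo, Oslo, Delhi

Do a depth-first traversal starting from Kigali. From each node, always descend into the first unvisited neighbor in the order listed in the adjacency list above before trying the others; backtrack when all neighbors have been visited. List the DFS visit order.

Kigali, Sofia, Riga, Kyoto, Manila, Rabat, Dakar, Oslo, Tunis, Hanoi, Perth, Dubai, Cairo, Delhi, Bern, Milan

Visit Kigali
Kigali → Sofia
Sofia → Riga
Riga → Kyoto
Kyoto → Manila
Manila → Rabat
Rabat → Dakar
Dakar → Oslo
Oslo → Tunis
Tunis → Hanoi
Hanoi → Perth
Perth → Dubai
Tunis → Cairo
Tunis → Delhi
Delhi → Bern
Bern → Milan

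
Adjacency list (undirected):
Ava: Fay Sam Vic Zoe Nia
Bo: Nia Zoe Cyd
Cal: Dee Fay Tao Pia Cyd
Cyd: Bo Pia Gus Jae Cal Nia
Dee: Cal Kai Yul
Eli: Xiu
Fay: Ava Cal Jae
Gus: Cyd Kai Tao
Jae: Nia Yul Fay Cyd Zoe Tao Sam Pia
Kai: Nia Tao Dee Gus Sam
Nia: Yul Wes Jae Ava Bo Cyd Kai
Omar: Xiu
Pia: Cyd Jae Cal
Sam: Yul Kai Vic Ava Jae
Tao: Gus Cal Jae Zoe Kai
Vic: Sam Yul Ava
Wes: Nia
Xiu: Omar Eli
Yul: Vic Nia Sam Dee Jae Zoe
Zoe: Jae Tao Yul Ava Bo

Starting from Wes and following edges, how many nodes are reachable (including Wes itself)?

BFS from Wes visits: Wes, Nia, Yul, Jae, Ava, Bo, Cyd, Kai, Vic, Sam, Dee, Zoe, Fay, Tao, Pia, Gus, Cal
Reachable nodes: 17 of 20 total.

17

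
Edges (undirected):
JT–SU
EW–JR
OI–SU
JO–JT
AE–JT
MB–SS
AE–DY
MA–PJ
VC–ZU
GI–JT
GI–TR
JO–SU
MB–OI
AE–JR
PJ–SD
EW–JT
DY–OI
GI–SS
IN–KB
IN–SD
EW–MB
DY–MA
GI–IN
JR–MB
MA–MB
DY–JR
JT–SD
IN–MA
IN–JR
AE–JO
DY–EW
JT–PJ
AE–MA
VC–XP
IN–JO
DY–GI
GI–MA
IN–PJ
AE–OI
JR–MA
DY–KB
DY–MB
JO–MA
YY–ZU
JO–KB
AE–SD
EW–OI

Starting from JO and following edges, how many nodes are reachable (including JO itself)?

BFS from JO visits: JO, AE, IN, JT, KB, MA, SU, DY, JR, OI, SD, GI, PJ, EW, MB, SS, TR
Reachable nodes: 17 of 21 total.

17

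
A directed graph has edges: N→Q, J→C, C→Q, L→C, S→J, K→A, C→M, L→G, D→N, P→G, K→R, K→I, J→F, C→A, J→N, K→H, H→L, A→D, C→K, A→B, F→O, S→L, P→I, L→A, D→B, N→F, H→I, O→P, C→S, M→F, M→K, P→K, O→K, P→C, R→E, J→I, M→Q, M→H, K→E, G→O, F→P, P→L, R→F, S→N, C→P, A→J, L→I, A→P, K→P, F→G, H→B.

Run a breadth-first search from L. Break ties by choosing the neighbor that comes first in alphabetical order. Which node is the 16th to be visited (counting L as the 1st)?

Visit L; enqueue A, C, G, I → queue [A, C, G, I]
Visit A; enqueue B, D, J, P → queue [C, G, I, B, D, J, P]
Visit C; enqueue K, M, Q, S → queue [G, I, B, D, J, P, K, M, Q, S]
Visit G; enqueue O → queue [I, B, D, J, P, K, M, Q, S, O]
Visit I → queue [B, D, J, P, K, M, Q, S, O]
Visit B → queue [D, J, P, K, M, Q, S, O]
Visit D; enqueue N → queue [J, P, K, M, Q, S, O, N]
Visit J; enqueue F → queue [P, K, M, Q, S, O, N, F]
Visit P → queue [K, M, Q, S, O, N, F]
Visit K; enqueue E, H, R → queue [M, Q, S, O, N, F, E, H, R]
Visit M → queue [Q, S, O, N, F, E, H, R]
Visit Q → queue [S, O, N, F, E, H, R]
Visit S → queue [O, N, F, E, H, R]
Visit O → queue [N, F, E, H, R]
Visit N → queue [F, E, H, R]
Visit F → queue [E, H, R]
Visit E → queue [H, R]
Visit H → queue [R]
Visit R → queue []

Visit order: L, A, C, G, I, B, D, J, P, K, M, Q, S, O, N, F, E, H, R

F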